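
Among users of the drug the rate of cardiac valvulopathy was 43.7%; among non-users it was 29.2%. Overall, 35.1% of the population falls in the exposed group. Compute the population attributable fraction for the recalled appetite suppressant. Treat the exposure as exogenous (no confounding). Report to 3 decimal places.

p₁ = 0.437, p₀ = 0.292.
Overall risk P(Y=1) = π·p₁ + (1−π)·p₀ = 0.351×0.437 + 0.649×0.292 = 0.3429.
Under exogeneity, PAF = [P(Y=1) − p₀] / P(Y=1).
PAF = (0.3429 − 0.292) / 0.3429 ≈ 0.1484

PAF ≈ 0.148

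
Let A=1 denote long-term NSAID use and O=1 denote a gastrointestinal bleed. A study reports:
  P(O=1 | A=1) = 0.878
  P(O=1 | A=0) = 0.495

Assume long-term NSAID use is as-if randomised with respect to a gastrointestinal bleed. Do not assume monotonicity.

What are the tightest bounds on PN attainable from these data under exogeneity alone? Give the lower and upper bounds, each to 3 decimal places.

0.436 ≤ PN ≤ 0.575

Let p₁ = 0.878, p₀ = 0.495.
Under exogeneity alone the bounds on PN are max{0,(p₁−p₀)/p₁} ≤ PN ≤ min{1,(1−p₀)/p₁}.
  lower = (p₁ − p₀)/p₁ = 0.383 / 0.878 ≈ 0.4362
  upper = min{1, (1 − p₀)/p₁} = 0.505 / 0.878 ≈ 0.5752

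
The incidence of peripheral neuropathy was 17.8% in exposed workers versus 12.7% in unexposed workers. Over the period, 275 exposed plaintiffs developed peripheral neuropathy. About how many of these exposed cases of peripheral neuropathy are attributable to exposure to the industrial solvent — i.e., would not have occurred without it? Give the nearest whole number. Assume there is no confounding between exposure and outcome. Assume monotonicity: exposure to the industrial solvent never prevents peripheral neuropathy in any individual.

about 79 cases

p₁ = 0.178, p₀ = 0.127.
PN = (p₁ − p₀)/p₁ = (0.178 − 0.127) / 0.178 ≈ 0.28652.
Attributable cases ≈ PN × (exposed cases) = 0.28652 × 275 ≈ 78.79.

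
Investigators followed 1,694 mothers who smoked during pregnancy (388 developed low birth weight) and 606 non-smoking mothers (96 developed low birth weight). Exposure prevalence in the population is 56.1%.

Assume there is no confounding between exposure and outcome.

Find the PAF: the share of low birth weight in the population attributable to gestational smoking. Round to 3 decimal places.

PAF ≈ 0.200

p₁ = P(outcome | exposed) = 388/1694 = 0.22904
p₀ = P(outcome | unexposed) = 96/606 = 0.15842
Overall risk P(Y=1) = π·p₁ + (1−π)·p₀ = 0.561×0.22904 + 0.439×0.15842 = 0.19804.
Under exogeneity, PAF = [P(Y=1) − p₀] / P(Y=1).
PAF = (0.19804 − 0.15842) / 0.19804 ≈ 0.2001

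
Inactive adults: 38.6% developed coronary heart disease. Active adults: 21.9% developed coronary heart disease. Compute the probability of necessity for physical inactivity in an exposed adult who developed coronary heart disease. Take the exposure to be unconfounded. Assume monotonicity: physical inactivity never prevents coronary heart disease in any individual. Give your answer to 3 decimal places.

PN ≈ 0.433

p₁ = 0.386, p₀ = 0.219.
Under exogeneity and monotonicity, PN = (p₁ − p₀) / p₁.
PN = (0.386 − 0.219) / 0.386 = 0.167 / 0.386 ≈ 0.4326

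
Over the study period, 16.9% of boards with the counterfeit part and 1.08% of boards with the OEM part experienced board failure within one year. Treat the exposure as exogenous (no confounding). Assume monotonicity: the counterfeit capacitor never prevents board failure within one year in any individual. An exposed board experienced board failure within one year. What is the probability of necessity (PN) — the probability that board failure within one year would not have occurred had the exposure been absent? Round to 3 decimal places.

p₁ = 0.169, p₀ = 0.0108.
Under exogeneity and monotonicity, PN = (p₁ − p₀) / p₁.
PN = (0.169 − 0.0108) / 0.169 = 0.1582 / 0.169 ≈ 0.9361

PN ≈ 0.936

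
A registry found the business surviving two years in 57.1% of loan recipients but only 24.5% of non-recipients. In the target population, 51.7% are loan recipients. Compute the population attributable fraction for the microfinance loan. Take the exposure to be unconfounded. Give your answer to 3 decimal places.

PAF ≈ 0.408

p₁ = 0.571, p₀ = 0.245.
Overall risk P(Y=1) = π·p₁ + (1−π)·p₀ = 0.517×0.571 + 0.483×0.245 = 0.41354.
Under exogeneity, PAF = [P(Y=1) − p₀] / P(Y=1).
PAF = (0.41354 − 0.245) / 0.41354 ≈ 0.4076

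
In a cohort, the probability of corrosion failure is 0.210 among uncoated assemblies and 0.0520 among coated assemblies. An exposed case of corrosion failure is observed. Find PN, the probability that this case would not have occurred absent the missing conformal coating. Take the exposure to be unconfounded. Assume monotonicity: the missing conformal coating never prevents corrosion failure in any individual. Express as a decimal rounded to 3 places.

Let p₁ = 0.21, p₀ = 0.052.
Under exogeneity and monotonicity, PN = (p₁ − p₀) / p₁.
PN = (0.21 − 0.052) / 0.21 = 0.158 / 0.21 ≈ 0.7524

PN ≈ 0.752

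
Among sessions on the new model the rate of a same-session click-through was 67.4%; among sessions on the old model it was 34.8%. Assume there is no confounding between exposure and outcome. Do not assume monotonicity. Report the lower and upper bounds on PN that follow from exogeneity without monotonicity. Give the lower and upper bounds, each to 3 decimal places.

p₁ = 0.674, p₀ = 0.348.
Under exogeneity alone the bounds on PN are max{0,(p₁−p₀)/p₁} ≤ PN ≤ min{1,(1−p₀)/p₁}.
  lower = (p₁ − p₀)/p₁ = 0.326 / 0.674 ≈ 0.4837
  upper = min{1, (1 − p₀)/p₁} = 0.652 / 0.674 ≈ 0.9674

0.484 ≤ PN ≤ 0.967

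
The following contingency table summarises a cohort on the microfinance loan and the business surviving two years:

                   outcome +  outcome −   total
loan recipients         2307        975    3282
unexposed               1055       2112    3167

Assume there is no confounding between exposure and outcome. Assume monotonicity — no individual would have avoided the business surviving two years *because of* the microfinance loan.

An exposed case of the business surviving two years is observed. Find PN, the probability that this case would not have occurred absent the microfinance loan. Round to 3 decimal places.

PN ≈ 0.526

p₁ = P(outcome | exposed) = 2307/3282 = 0.70293
p₀ = P(outcome | unexposed) = 1055/3167 = 0.33312
Under exogeneity and monotonicity, PN = (p₁ − p₀) / p₁.
PN = (0.70293 − 0.33312) / 0.70293 = 0.3698 / 0.70293 ≈ 0.5261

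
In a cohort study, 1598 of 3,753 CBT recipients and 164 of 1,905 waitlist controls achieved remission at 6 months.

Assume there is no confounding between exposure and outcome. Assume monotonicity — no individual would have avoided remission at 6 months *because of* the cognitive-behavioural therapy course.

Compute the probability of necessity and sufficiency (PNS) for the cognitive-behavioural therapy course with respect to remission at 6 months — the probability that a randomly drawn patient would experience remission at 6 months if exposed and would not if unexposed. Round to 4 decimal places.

PNS ≈ 0.3397

p₁ = P(outcome | exposed) = 1598/3753 = 0.42579
p₀ = P(outcome | unexposed) = 164/1905 = 0.086089
Under exogeneity and monotonicity, PNS = p₁ − p₀.
PNS = 0.42579 − 0.086089 = 0.3397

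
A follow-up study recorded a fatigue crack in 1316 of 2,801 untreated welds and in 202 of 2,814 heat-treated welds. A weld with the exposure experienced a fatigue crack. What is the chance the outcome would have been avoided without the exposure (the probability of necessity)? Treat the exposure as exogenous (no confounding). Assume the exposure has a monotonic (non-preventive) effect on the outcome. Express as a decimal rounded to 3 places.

PN ≈ 0.847

p₁ = P(outcome | exposed) = 1316/2801 = 0.46983
p₀ = P(outcome | unexposed) = 202/2814 = 0.071784
Under exogeneity and monotonicity, PN = (p₁ − p₀) / p₁.
PN = (0.46983 − 0.071784) / 0.46983 = 0.39805 / 0.46983 ≈ 0.8472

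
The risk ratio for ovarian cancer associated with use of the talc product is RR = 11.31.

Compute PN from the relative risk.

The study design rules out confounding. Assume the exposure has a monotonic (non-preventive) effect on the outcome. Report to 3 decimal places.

Under exogeneity and monotonicity, PN = (RR − 1) / RR = 1 − 1/RR.
PN = (11.31 − 1) / 11.31 = 10.31 / 11.31 ≈ 0.9116

PN ≈ 0.912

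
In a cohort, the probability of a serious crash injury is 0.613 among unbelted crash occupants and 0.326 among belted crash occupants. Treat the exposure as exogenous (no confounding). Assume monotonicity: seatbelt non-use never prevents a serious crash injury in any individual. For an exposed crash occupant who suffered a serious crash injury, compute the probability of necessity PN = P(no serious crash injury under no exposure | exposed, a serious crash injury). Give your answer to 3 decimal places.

PN ≈ 0.468

Let p₁ = 0.613, p₀ = 0.326.
Under exogeneity and monotonicity, PN = (p₁ − p₀) / p₁.
PN = (0.613 − 0.326) / 0.613 = 0.287 / 0.613 ≈ 0.4682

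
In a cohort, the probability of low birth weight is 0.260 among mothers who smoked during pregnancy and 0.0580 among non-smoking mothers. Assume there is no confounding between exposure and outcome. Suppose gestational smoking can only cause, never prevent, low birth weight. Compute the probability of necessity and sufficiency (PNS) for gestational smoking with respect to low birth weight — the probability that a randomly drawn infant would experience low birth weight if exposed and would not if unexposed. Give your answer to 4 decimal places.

Let p₁ = 0.26, p₀ = 0.058.
Under exogeneity and monotonicity, PNS = p₁ − p₀.
PNS = 0.26 − 0.058 = 0.202

PNS ≈ 0.2020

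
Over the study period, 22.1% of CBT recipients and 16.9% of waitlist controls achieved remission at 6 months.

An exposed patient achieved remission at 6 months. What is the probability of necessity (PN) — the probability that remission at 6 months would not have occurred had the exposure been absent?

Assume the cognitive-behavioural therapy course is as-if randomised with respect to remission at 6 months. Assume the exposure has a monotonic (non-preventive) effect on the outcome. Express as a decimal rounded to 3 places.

PN ≈ 0.235

p₁ = 0.221, p₀ = 0.169.
Under exogeneity and monotonicity, PN = (p₁ − p₀) / p₁.
PN = (0.221 − 0.169) / 0.221 = 0.052 / 0.221 ≈ 0.2353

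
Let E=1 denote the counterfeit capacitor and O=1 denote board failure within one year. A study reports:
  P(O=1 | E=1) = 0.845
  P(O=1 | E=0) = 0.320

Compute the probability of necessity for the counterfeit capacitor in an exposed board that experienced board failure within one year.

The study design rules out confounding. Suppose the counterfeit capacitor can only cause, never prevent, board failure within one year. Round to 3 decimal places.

Let p₁ = 0.845, p₀ = 0.32.
Under exogeneity and monotonicity, PN = (p₁ − p₀) / p₁.
PN = (0.845 − 0.32) / 0.845 = 0.525 / 0.845 ≈ 0.6213

PN ≈ 0.621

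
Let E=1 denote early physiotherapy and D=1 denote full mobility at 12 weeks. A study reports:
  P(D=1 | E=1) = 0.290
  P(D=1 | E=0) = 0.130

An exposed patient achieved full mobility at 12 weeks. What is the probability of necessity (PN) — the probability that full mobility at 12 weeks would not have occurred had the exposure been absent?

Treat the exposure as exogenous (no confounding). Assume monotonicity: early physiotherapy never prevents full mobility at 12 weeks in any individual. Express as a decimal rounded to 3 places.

PN ≈ 0.552

Let p₁ = 0.29, p₀ = 0.13.
Under exogeneity and monotonicity, PN = (p₁ − p₀) / p₁.
PN = (0.29 − 0.13) / 0.29 = 0.16 / 0.29 ≈ 0.5517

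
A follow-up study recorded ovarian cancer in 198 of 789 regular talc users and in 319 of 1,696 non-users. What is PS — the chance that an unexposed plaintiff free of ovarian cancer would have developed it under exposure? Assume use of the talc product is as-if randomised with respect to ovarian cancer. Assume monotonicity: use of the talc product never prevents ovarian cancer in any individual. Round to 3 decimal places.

p₁ = P(outcome | exposed) = 198/789 = 0.25095
p₀ = P(outcome | unexposed) = 319/1696 = 0.18809
Under exogeneity and monotonicity, PS = (p₁ − p₀) / (1 − p₀).
PS = (0.25095 − 0.18809) / (1 − 0.18809) = 0.062861 / 0.81191 ≈ 0.0774

PS ≈ 0.077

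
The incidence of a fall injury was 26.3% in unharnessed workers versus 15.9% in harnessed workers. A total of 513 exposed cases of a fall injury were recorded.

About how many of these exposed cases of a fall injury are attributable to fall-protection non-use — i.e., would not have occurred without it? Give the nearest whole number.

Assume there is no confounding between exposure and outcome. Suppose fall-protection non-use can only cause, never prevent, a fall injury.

p₁ = 0.263, p₀ = 0.159.
PN = (p₁ − p₀)/p₁ = (0.263 − 0.159) / 0.263 ≈ 0.39544.
Attributable cases ≈ PN × (exposed cases) = 0.39544 × 513 ≈ 202.86.

about 203 cases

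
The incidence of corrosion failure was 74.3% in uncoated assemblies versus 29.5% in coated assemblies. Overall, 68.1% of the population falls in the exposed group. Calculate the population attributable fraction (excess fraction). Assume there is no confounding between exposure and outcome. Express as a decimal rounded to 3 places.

PAF ≈ 0.508

p₁ = 0.743, p₀ = 0.295.
Overall risk P(Y=1) = π·p₁ + (1−π)·p₀ = 0.681×0.743 + 0.319×0.295 = 0.60009.
Under exogeneity, PAF = [P(Y=1) − p₀] / P(Y=1).
PAF = (0.60009 − 0.295) / 0.60009 ≈ 0.5084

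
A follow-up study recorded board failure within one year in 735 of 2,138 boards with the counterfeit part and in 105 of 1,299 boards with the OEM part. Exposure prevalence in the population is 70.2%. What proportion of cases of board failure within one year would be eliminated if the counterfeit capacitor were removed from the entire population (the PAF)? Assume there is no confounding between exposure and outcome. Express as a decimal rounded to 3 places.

PAF ≈ 0.695

p₁ = P(outcome | exposed) = 735/2138 = 0.34378
p₀ = P(outcome | unexposed) = 105/1299 = 0.080831
Overall risk P(Y=1) = π·p₁ + (1−π)·p₀ = 0.702×0.34378 + 0.298×0.080831 = 0.26542.
Under exogeneity, PAF = [P(Y=1) − p₀] / P(Y=1).
PAF = (0.26542 − 0.080831) / 0.26542 ≈ 0.6955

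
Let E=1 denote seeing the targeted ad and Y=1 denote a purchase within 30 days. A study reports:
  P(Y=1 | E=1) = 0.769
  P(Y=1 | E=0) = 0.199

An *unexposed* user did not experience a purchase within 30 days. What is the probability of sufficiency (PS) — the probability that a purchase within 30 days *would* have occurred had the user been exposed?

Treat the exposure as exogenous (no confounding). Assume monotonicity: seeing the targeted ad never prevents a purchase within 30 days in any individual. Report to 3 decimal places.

PS ≈ 0.712

Let p₁ = 0.769, p₀ = 0.199.
Under exogeneity and monotonicity, PS = (p₁ − p₀) / (1 − p₀).
PS = (0.769 − 0.199) / (1 − 0.199) = 0.57 / 0.801 ≈ 0.7116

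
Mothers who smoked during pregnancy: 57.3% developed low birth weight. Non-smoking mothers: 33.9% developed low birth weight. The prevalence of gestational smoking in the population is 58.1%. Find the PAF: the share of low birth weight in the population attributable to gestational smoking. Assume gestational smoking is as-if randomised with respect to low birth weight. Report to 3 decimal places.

PAF ≈ 0.286

p₁ = 0.573, p₀ = 0.339.
Overall risk P(Y=1) = π·p₁ + (1−π)·p₀ = 0.581×0.573 + 0.419×0.339 = 0.47495.
Under exogeneity, PAF = [P(Y=1) − p₀] / P(Y=1).
PAF = (0.47495 − 0.339) / 0.47495 ≈ 0.2862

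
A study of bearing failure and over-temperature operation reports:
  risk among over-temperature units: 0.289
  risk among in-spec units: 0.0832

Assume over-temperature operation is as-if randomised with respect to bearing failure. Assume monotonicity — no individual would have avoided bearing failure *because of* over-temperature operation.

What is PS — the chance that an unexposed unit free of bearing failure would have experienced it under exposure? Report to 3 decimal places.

Let p₁ = 0.289, p₀ = 0.0832.
Under exogeneity and monotonicity, PS = (p₁ − p₀) / (1 − p₀).
PS = (0.289 − 0.0832) / (1 − 0.0832) = 0.2058 / 0.9168 ≈ 0.2245

PS ≈ 0.224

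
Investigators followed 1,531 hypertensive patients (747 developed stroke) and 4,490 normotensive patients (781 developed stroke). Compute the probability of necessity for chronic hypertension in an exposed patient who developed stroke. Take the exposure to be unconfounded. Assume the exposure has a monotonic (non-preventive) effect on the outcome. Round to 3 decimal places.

p₁ = P(outcome | exposed) = 747/1531 = 0.48792
p₀ = P(outcome | unexposed) = 781/4490 = 0.17394
Under exogeneity and monotonicity, PN = (p₁ − p₀) / p₁.
PN = (0.48792 − 0.17394) / 0.48792 = 0.31397 / 0.48792 ≈ 0.6435

PN ≈ 0.644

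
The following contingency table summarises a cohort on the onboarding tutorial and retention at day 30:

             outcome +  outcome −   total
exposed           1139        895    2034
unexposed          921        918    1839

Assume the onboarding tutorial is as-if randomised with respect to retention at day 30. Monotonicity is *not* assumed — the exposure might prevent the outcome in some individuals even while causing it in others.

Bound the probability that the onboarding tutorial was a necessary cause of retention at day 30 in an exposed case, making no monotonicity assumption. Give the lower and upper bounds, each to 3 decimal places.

0.106 ≤ PN ≤ 0.891

p₁ = P(outcome | exposed) = 1139/2034 = 0.55998
p₀ = P(outcome | unexposed) = 921/1839 = 0.50082
Under exogeneity alone the bounds on PN are max{0,(p₁−p₀)/p₁} ≤ PN ≤ min{1,(1−p₀)/p₁}.
  lower = (p₁ − p₀)/p₁ = 0.059165 / 0.55998 ≈ 0.1057
  upper = min{1, (1 − p₀)/p₁} = 0.49918 / 0.55998 ≈ 0.8914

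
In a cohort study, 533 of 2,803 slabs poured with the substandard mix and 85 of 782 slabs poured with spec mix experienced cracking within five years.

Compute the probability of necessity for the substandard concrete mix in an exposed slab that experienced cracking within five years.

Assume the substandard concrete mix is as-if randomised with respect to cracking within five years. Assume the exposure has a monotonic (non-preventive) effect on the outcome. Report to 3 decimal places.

p₁ = P(outcome | exposed) = 533/2803 = 0.19015
p₀ = P(outcome | unexposed) = 85/782 = 0.1087
Under exogeneity and monotonicity, PN = (p₁ − p₀) / p₁.
PN = (0.19015 − 0.1087) / 0.19015 = 0.081458 / 0.19015 ≈ 0.4284

PN ≈ 0.428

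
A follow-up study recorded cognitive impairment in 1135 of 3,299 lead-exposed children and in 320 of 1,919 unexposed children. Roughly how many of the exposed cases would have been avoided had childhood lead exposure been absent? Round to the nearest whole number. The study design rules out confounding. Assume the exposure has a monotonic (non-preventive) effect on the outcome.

about 585 cases

p₁ = P(outcome | exposed) = 1135/3299 = 0.34404
p₀ = P(outcome | unexposed) = 320/1919 = 0.16675
PN = (p₁ − p₀)/p₁ = (0.34404 − 0.16675) / 0.34404 ≈ 0.51531.
Attributable cases ≈ PN × (exposed cases) = 0.51531 × 1135 ≈ 584.88.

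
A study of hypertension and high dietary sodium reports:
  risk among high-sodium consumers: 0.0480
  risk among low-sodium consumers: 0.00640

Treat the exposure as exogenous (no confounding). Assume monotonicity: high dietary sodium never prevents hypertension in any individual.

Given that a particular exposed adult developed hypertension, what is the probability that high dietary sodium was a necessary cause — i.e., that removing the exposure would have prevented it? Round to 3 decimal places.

Let p₁ = 0.048, p₀ = 0.0064.
Under exogeneity and monotonicity, PN = (p₁ − p₀) / p₁.
PN = (0.048 − 0.0064) / 0.048 = 0.0416 / 0.048 ≈ 0.8667

PN ≈ 0.867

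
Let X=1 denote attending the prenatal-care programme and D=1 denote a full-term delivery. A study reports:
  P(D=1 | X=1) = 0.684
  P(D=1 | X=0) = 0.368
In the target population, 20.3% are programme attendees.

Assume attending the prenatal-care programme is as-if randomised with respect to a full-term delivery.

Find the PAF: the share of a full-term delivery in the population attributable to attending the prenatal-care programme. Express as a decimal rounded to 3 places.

Let p₁ = 0.684, p₀ = 0.368.
Overall risk P(Y=1) = π·p₁ + (1−π)·p₀ = 0.203×0.684 + 0.797×0.368 = 0.43215.
Under exogeneity, PAF = [P(Y=1) − p₀] / P(Y=1).
PAF = (0.43215 − 0.368) / 0.43215 ≈ 0.1484

PAF ≈ 0.148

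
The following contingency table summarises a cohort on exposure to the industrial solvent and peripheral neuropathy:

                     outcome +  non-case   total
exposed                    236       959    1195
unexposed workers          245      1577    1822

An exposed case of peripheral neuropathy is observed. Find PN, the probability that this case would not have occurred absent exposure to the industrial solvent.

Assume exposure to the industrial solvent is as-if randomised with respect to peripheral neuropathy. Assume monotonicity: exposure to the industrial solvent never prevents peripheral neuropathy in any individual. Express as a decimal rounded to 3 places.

PN ≈ 0.319

p₁ = P(outcome | exposed) = 236/1195 = 0.19749
p₀ = P(outcome | unexposed) = 245/1822 = 0.13447
Under exogeneity and monotonicity, PN = (p₁ − p₀)/p₁.
PN = (0.19749 − 0.13447) / 0.19749 ≈ 0.3191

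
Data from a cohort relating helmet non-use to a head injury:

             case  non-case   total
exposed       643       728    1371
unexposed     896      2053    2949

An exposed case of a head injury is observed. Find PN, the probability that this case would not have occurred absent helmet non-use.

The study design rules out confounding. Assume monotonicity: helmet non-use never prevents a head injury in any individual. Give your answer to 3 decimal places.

p₁ = P(outcome | exposed) = 643/1371 = 0.469
p₀ = P(outcome | unexposed) = 896/2949 = 0.30383
Under exogeneity and monotonicity, PN = (p₁ − p₀) / p₁.
PN = (0.469 − 0.30383) / 0.469 = 0.16517 / 0.469 ≈ 0.3522

PN ≈ 0.352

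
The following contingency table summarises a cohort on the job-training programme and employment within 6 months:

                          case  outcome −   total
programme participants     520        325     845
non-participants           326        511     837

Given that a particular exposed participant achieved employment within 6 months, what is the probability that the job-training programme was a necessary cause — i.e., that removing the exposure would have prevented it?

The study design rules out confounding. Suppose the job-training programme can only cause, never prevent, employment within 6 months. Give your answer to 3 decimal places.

PN ≈ 0.367

p₁ = P(outcome | exposed) = 520/845 = 0.61538
p₀ = P(outcome | unexposed) = 326/837 = 0.38949
Under exogeneity and monotonicity, PN = (p₁ − p₀) / p₁.
PN = (0.61538 − 0.38949) / 0.61538 = 0.2259 / 0.61538 ≈ 0.3671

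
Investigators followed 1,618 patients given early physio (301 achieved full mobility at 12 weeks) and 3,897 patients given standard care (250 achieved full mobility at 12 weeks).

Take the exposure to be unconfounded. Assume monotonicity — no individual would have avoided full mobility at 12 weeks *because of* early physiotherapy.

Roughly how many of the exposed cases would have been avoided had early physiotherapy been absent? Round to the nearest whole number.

about 197 cases

p₁ = P(outcome | exposed) = 301/1618 = 0.18603
p₀ = P(outcome | unexposed) = 250/3897 = 0.064152
PN = (p₁ − p₀)/p₁ = (0.18603 − 0.064152) / 0.18603 ≈ 0.65516.
Attributable cases ≈ PN × (exposed cases) = 0.65516 × 301 ≈ 197.20.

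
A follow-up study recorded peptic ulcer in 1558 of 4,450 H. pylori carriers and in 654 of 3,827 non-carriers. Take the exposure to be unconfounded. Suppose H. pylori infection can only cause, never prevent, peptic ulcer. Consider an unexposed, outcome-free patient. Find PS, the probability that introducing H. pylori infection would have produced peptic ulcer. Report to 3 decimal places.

PS ≈ 0.216

p₁ = P(outcome | exposed) = 1558/4450 = 0.35011
p₀ = P(outcome | unexposed) = 654/3827 = 0.17089
Under exogeneity and monotonicity, PS = (p₁ − p₀) / (1 − p₀).
PS = (0.35011 − 0.17089) / (1 − 0.17089) = 0.17922 / 0.82911 ≈ 0.2162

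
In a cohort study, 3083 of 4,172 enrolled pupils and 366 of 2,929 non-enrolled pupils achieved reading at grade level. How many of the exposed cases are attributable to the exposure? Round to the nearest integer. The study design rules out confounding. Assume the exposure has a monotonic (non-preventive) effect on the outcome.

about 2562 cases

p₁ = P(outcome | exposed) = 3083/4172 = 0.73897
p₀ = P(outcome | unexposed) = 366/2929 = 0.12496
PN = (p₁ − p₀)/p₁ = (0.73897 − 0.12496) / 0.73897 ≈ 0.83090.
Attributable cases ≈ PN × (exposed cases) = 0.83090 × 3083 ≈ 2561.68.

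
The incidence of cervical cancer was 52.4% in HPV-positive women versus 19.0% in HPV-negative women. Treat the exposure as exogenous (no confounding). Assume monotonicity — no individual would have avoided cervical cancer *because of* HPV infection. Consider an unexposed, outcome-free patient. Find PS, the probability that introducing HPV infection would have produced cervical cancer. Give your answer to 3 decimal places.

PS ≈ 0.412

p₁ = 0.524, p₀ = 0.19.
Under exogeneity and monotonicity, PS = (p₁ − p₀) / (1 − p₀).
PS = (0.524 − 0.19) / (1 − 0.19) = 0.334 / 0.81 ≈ 0.4123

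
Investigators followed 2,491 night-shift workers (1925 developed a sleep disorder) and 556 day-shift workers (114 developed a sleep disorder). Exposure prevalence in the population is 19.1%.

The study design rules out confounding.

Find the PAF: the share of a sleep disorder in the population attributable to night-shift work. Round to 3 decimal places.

p₁ = P(outcome | exposed) = 1925/2491 = 0.77278
p₀ = P(outcome | unexposed) = 114/556 = 0.20504
Overall risk P(Y=1) = π·p₁ + (1−π)·p₀ = 0.191×0.77278 + 0.809×0.20504 = 0.31348.
Under exogeneity, PAF = [P(Y=1) − p₀] / P(Y=1).
PAF = (0.31348 − 0.20504) / 0.31348 ≈ 0.3459

PAF ≈ 0.346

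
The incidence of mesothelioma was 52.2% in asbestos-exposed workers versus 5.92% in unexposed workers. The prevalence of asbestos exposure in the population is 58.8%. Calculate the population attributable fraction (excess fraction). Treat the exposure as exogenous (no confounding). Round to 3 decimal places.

PAF ≈ 0.821

p₁ = 0.522, p₀ = 0.0592.
Overall risk P(Y=1) = π·p₁ + (1−π)·p₀ = 0.588×0.522 + 0.412×0.0592 = 0.33133.
Under exogeneity, PAF = [P(Y=1) − p₀] / P(Y=1).
PAF = (0.33133 − 0.0592) / 0.33133 ≈ 0.8213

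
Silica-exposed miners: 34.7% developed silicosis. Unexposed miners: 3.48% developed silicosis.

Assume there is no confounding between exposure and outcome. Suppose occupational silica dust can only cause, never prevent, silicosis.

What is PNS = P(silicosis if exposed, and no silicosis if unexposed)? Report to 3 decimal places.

p₁ = 0.347, p₀ = 0.0348.
Under exogeneity and monotonicity, PNS = p₁ − p₀.
PNS = 0.347 − 0.0348 = 0.3122

PNS ≈ 0.312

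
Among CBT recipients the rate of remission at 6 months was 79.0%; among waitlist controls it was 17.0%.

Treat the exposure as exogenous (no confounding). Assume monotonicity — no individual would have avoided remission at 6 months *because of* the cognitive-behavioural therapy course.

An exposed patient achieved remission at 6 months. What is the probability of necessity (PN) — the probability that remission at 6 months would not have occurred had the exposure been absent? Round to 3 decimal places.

PN ≈ 0.785

p₁ = 0.79, p₀ = 0.17.
Under exogeneity and monotonicity, PN = (p₁ − p₀) / p₁.
PN = (0.79 − 0.17) / 0.79 = 0.62 / 0.79 ≈ 0.7848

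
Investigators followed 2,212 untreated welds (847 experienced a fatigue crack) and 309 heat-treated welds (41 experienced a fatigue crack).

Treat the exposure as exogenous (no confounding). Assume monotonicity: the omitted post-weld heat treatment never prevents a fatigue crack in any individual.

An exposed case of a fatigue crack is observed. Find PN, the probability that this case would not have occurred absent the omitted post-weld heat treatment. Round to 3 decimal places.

p₁ = P(outcome | exposed) = 847/2212 = 0.38291
p₀ = P(outcome | unexposed) = 41/309 = 0.13269
Under exogeneity and monotonicity, PN = (p₁ − p₀) / p₁.
PN = (0.38291 − 0.13269) / 0.38291 = 0.25023 / 0.38291 ≈ 0.6535

PN ≈ 0.653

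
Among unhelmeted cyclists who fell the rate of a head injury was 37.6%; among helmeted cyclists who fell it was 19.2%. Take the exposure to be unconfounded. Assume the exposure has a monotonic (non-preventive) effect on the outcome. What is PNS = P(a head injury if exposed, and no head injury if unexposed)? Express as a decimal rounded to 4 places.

p₁ = 0.376, p₀ = 0.192.
Under exogeneity and monotonicity, PNS = p₁ − p₀.
PNS = 0.376 − 0.192 = 0.184

PNS ≈ 0.1840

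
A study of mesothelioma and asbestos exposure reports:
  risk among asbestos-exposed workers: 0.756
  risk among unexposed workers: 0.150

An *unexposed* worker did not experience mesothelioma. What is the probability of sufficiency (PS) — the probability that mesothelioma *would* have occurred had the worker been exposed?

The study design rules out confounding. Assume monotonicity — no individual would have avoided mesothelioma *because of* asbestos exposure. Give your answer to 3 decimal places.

PS ≈ 0.713

Let p₁ = 0.756, p₀ = 0.15.
Under exogeneity and monotonicity, PS = (p₁ − p₀) / (1 − p₀).
PS = (0.756 − 0.15) / (1 − 0.15) = 0.606 / 0.85 ≈ 0.7129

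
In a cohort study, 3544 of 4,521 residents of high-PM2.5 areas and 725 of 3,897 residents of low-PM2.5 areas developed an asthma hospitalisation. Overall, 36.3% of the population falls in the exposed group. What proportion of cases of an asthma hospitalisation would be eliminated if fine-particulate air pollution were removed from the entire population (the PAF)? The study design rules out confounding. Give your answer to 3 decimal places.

PAF ≈ 0.538

p₁ = P(outcome | exposed) = 3544/4521 = 0.7839
p₀ = P(outcome | unexposed) = 725/3897 = 0.18604
Overall risk P(Y=1) = π·p₁ + (1−π)·p₀ = 0.363×0.7839 + 0.637×0.18604 = 0.40306.
Under exogeneity, PAF = [P(Y=1) − p₀] / P(Y=1).
PAF = (0.40306 − 0.18604) / 0.40306 ≈ 0.5384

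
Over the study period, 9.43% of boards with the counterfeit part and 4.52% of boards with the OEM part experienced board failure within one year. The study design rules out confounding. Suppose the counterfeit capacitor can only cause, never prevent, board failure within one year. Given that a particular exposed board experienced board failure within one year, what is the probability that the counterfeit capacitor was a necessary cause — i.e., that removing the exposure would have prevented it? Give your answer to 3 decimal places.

PN ≈ 0.521

p₁ = 0.0943, p₀ = 0.0452.
Under exogeneity and monotonicity, PN = (p₁ − p₀) / p₁.
PN = (0.0943 − 0.0452) / 0.0943 = 0.0491 / 0.0943 ≈ 0.5207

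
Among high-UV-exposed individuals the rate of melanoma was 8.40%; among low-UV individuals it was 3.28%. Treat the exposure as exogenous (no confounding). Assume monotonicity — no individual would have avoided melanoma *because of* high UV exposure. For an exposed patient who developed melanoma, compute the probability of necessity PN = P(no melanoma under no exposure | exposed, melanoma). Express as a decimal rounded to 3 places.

p₁ = 0.084, p₀ = 0.0328.
Under exogeneity and monotonicity, PN = (p₁ − p₀) / p₁.
PN = (0.084 − 0.0328) / 0.084 = 0.0512 / 0.084 ≈ 0.6095

PN ≈ 0.610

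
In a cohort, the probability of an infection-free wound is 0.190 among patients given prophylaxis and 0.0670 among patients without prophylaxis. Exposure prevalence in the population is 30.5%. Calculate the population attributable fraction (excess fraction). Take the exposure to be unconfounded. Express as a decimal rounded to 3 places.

Let p₁ = 0.19, p₀ = 0.067.
Overall risk P(Y=1) = π·p₁ + (1−π)·p₀ = 0.305×0.19 + 0.695×0.067 = 0.10452.
Under exogeneity, PAF = [P(Y=1) − p₀] / P(Y=1).
PAF = (0.10452 − 0.067) / 0.10452 ≈ 0.3589

PAF ≈ 0.359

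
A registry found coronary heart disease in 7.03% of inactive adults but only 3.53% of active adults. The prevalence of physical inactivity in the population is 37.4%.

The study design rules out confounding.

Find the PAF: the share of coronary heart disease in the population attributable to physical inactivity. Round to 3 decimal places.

p₁ = 0.0703, p₀ = 0.0353.
Overall risk P(Y=1) = π·p₁ + (1−π)·p₀ = 0.374×0.0703 + 0.626×0.0353 = 0.04839.
Under exogeneity, PAF = [P(Y=1) − p₀] / P(Y=1).
PAF = (0.04839 − 0.0353) / 0.04839 ≈ 0.2705

PAF ≈ 0.271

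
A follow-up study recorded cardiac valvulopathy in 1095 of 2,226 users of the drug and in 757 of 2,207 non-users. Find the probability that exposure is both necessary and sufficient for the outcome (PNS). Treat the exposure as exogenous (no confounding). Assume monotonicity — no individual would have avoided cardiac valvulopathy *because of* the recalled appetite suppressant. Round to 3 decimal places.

p₁ = P(outcome | exposed) = 1095/2226 = 0.49191
p₀ = P(outcome | unexposed) = 757/2207 = 0.343
Under exogeneity and monotonicity, PNS = p₁ − p₀.
PNS = 0.49191 − 0.343 = 0.14891

PNS ≈ 0.149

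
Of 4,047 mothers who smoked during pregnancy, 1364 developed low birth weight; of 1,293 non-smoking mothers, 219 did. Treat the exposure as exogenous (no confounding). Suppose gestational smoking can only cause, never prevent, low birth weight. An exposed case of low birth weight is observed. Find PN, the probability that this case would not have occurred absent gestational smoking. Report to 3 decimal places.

p₁ = P(outcome | exposed) = 1364/4047 = 0.33704
p₀ = P(outcome | unexposed) = 219/1293 = 0.16937
Under exogeneity and monotonicity, PN = (p₁ − p₀) / p₁.
PN = (0.33704 − 0.16937) / 0.33704 = 0.16767 / 0.33704 ≈ 0.4975

PN ≈ 0.497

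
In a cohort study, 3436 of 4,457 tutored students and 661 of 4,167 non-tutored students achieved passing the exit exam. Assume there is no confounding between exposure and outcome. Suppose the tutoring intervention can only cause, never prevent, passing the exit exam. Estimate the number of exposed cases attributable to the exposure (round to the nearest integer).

about 2729 cases

p₁ = P(outcome | exposed) = 3436/4457 = 0.77092
p₀ = P(outcome | unexposed) = 661/4167 = 0.15863
PN = (p₁ − p₀)/p₁ = (0.77092 − 0.15863) / 0.77092 ≈ 0.79424.
Attributable cases ≈ PN × (exposed cases) = 0.79424 × 3436 ≈ 2729.00.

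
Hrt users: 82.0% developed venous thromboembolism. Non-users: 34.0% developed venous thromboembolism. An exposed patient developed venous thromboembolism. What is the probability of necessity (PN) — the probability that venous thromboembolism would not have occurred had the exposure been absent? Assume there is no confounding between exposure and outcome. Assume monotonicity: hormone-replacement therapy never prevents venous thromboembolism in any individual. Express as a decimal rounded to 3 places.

p₁ = 0.82, p₀ = 0.34.
Under exogeneity and monotonicity, PN = (p₁ − p₀) / p₁.
PN = (0.82 − 0.34) / 0.82 = 0.48 / 0.82 ≈ 0.5854

PN ≈ 0.585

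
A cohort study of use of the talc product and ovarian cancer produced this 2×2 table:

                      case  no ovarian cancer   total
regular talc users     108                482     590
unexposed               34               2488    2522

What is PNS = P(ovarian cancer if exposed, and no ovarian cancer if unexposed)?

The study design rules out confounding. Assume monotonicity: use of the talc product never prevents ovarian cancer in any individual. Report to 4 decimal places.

PNS ≈ 0.1696

p₁ = P(outcome | exposed) = 108/590 = 0.18305
p₀ = P(outcome | unexposed) = 34/2522 = 0.013481
Under exogeneity and monotonicity, PNS = p₁ − p₀.
PNS = 0.18305 − 0.013481 = 0.16957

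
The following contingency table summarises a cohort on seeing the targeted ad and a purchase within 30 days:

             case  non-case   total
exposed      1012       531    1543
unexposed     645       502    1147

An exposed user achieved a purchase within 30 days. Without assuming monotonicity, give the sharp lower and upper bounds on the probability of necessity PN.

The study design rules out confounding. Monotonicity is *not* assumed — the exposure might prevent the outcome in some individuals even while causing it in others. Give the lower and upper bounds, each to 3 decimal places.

p₁ = P(outcome | exposed) = 1012/1543 = 0.65587
p₀ = P(outcome | unexposed) = 645/1147 = 0.56234
Under exogeneity alone the bounds on PN are max{0,(p₁−p₀)/p₁} ≤ PN ≤ min{1,(1−p₀)/p₁}.
  lower = (p₁ − p₀)/p₁ = 0.093529 / 0.65587 ≈ 0.1426
  upper = min{1, (1 − p₀)/p₁} = 0.43766 / 0.65587 ≈ 0.6673

0.143 ≤ PN ≤ 0.667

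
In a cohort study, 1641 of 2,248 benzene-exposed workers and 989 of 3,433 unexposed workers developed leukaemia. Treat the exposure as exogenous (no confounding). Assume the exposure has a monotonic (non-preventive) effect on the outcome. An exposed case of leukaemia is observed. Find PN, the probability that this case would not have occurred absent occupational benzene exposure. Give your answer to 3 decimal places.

p₁ = P(outcome | exposed) = 1641/2248 = 0.72998
p₀ = P(outcome | unexposed) = 989/3433 = 0.28809
Under exogeneity and monotonicity, PN = (p₁ − p₀) / p₁.
PN = (0.72998 − 0.28809) / 0.72998 = 0.4419 / 0.72998 ≈ 0.6054

PN ≈ 0.605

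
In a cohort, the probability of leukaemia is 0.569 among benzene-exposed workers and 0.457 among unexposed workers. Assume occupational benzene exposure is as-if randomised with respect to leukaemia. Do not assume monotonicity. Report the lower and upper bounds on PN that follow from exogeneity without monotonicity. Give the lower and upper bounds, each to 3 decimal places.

Let p₁ = 0.569, p₀ = 0.457.
Under exogeneity alone the bounds on PN are max{0,(p₁−p₀)/p₁} ≤ PN ≤ min{1,(1−p₀)/p₁}.
  lower = (p₁ − p₀)/p₁ = 0.112 / 0.569 ≈ 0.1968
  upper = min{1, (1 − p₀)/p₁} = 0.543 / 0.569 ≈ 0.9543

0.197 ≤ PN ≤ 0.954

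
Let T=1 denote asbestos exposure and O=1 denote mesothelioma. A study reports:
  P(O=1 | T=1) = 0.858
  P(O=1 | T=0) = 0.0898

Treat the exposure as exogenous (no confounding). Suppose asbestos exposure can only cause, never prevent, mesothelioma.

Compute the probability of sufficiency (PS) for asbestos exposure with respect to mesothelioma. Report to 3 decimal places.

Let p₁ = 0.858, p₀ = 0.0898.
Under exogeneity and monotonicity, PS = (p₁ − p₀) / (1 − p₀).
PS = (0.858 − 0.0898) / (1 − 0.0898) = 0.7682 / 0.9102 ≈ 0.8440

PS ≈ 0.844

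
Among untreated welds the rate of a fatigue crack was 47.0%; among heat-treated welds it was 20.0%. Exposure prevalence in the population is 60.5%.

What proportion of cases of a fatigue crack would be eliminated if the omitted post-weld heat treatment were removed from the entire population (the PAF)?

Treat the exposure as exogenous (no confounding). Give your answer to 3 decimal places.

PAF ≈ 0.450

p₁ = 0.47, p₀ = 0.2.
Overall risk P(Y=1) = π·p₁ + (1−π)·p₀ = 0.605×0.47 + 0.395×0.2 = 0.36335.
Under exogeneity, PAF = [P(Y=1) − p₀] / P(Y=1).
PAF = (0.36335 − 0.2) / 0.36335 ≈ 0.4496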